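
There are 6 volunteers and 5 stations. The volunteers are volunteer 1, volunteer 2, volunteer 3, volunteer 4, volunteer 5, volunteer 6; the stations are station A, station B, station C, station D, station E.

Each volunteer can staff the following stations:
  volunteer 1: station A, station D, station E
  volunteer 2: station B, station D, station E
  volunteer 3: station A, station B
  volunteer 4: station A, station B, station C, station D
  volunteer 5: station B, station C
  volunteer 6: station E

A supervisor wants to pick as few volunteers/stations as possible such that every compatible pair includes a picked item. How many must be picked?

5

A maximum matching has 5 edges (e.g. volunteer 1–station E, volunteer 2–station D, volunteer 3–station A, volunteer 4–station C, volunteer 5–station B).
By König's theorem the minimum vertex cover has the same size. One such cover is {station A, station B, station C, station D, station E}.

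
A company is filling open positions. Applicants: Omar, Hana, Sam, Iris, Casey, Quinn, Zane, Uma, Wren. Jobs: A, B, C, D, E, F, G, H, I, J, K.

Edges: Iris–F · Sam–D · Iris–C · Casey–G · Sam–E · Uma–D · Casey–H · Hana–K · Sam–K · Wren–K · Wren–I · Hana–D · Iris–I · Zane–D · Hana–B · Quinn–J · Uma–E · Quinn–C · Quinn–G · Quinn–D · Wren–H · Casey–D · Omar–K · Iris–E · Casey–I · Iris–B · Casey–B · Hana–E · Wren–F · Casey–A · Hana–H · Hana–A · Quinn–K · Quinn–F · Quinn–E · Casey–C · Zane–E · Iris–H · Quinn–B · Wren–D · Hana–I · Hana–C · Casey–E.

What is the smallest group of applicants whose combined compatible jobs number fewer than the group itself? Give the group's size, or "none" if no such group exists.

Take S = {Omar, Sam, Zane, Uma}. Its neighbourhood is {D, E, K}, so |N(S)| = 3 < |S| = 4.
Every subset of size less than 4 has at least as many neighbours as members, so 4 is the minimum.

4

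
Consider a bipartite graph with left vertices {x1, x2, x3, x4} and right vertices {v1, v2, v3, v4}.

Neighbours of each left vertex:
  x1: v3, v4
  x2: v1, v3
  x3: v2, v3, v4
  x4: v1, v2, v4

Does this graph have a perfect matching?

Yes

For example, pair x1-v3, x2-v1, x3-v4, x4-v2.
Every left vertex is matched, so this is a perfect matching.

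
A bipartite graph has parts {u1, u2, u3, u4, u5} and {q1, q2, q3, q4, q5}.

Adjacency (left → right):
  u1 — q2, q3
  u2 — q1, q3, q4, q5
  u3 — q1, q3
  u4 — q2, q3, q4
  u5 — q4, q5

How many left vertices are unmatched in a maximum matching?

0

A valid assignment of size 5: u1-q3, u2-q4, u3-q1, u4-q2, u5-q5.
This saturates every left vertex, so 5 is the maximum.
That matches 5 of the 5, leaving 0 unmatched; no matching can do better.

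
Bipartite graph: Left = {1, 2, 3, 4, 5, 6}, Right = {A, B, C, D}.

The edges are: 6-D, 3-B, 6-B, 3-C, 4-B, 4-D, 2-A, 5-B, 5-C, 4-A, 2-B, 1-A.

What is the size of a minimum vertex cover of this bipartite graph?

4

The 4 edges 1–A, 2–B, 3–C, 4–D form a matching, so any vertex cover needs at least 4 vertices (one per matched edge).
Conversely {A, B, C, D} meets every edge and has exactly 4 vertices, so 4 is optimal.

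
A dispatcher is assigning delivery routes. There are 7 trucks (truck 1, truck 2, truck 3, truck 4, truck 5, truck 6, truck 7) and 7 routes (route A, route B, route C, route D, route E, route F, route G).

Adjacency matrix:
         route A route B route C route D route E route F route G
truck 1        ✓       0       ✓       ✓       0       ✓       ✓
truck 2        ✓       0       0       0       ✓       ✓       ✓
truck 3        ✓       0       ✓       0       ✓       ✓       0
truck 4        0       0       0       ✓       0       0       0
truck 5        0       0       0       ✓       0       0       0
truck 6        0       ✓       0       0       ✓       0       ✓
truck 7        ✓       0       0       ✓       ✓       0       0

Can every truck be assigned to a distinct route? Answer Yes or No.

The set {truck 4, truck 5} has only 1 neighbour ({route D}), so by Hall's theorem at most 6 of the 7 trucks can be matched.
Hence no matching covers every truck.

No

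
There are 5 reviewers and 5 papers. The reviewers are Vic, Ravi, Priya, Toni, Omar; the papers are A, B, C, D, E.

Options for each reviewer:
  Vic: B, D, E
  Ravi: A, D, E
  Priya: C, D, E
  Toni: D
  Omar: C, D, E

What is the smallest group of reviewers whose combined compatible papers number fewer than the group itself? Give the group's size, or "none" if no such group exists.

none

A matching saturating every reviewer exists, for instance Vic→B, Ravi→A, Priya→C, Toni→D, Omar→E.
By Hall's marriage theorem, this means |N(S)| ≥ |S| for every subset S, so no violating subset exists.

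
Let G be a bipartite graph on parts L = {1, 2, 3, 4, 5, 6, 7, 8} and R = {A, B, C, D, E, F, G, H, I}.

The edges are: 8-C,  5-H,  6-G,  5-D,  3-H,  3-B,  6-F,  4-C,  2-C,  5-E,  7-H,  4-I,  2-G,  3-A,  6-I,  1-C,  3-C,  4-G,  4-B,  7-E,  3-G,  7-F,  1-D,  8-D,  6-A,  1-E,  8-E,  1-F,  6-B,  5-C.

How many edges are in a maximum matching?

For example, pair 1–C, 2–G, 3–H, 4–B, 5–D, 6–A, 7–F, 8–E.
All 8 left vertices are matched, so no larger matching exists.

8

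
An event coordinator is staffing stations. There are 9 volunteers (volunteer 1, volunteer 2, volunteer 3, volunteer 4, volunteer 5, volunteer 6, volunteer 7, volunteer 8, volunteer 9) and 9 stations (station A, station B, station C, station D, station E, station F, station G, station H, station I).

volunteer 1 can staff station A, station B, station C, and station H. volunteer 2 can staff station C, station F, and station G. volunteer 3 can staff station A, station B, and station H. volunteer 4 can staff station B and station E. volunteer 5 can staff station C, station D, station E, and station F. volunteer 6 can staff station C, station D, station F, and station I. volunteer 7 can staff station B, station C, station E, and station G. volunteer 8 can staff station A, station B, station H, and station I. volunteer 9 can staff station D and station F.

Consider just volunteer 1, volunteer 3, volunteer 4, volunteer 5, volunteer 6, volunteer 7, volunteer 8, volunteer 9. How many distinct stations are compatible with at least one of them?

9

The union of neighbours of {volunteer 1, volunteer 3, volunteer 4, volunteer 5, volunteer 6, volunteer 7, volunteer 8, volunteer 9} is {station A, station B, station C, station D, station E, station F, station G, station H, station I}, which has 9 elements.
Since |N(S)| = 9 ≥ |S| = 8, Hall's condition holds for this subset.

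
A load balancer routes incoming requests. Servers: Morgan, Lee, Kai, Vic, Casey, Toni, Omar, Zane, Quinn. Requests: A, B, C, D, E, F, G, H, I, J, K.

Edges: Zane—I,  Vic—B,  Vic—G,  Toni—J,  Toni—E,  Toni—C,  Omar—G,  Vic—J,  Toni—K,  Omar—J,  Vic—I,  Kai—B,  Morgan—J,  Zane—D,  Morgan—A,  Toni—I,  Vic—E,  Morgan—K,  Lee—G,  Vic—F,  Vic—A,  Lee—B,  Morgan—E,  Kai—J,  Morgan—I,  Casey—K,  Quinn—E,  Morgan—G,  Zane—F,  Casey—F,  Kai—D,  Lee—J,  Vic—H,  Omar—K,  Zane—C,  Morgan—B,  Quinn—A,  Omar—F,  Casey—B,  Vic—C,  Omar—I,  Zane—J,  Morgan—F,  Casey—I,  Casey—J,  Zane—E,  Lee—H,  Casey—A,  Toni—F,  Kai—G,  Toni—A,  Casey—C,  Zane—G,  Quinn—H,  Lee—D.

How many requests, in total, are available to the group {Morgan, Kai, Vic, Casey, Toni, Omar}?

The union of neighbours of {Morgan, Kai, Vic, Casey, Toni, Omar} is {A, B, C, D, E, F, G, H, I, J, K}, which has 11 elements.
Since |N(S)| = 11 ≥ |S| = 6, Hall's condition holds for this subset.

11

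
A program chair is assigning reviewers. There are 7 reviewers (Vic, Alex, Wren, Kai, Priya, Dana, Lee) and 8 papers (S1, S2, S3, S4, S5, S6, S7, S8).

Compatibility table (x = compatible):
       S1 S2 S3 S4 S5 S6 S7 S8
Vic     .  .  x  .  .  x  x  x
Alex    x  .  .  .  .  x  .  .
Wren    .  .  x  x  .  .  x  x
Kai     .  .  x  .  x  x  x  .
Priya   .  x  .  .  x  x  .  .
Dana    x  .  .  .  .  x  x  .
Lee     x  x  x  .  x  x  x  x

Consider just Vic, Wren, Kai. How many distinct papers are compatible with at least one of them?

6

The union of neighbours of {Vic, Wren, Kai} is {S3, S4, S5, S6, S7, S8}, which has 6 elements.
Since |N(S)| = 6 ≥ |S| = 3, Hall's condition holds for this subset.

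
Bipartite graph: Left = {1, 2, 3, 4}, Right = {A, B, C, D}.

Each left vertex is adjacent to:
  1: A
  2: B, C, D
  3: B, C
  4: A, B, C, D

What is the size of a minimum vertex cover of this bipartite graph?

{1, 2, 3, 4} is a vertex cover of size 4: every edge has an endpoint in this set.
No smaller cover exists because 1–A, 2–D, 3–C, 4–B is a matching of size 4, and a cover must include an endpoint of each of these disjoint edges (König's theorem).

4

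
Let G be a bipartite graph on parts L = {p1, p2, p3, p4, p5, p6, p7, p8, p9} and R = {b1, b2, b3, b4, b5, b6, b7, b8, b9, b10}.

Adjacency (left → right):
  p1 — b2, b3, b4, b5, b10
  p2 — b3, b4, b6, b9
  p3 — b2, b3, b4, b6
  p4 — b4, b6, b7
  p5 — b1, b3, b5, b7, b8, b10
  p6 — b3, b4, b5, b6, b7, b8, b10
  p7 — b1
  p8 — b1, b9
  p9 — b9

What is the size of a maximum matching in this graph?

8

For example, pair p1-b4, p2-b3, p3-b6, p4-b7, p5-b5, p6-b8, p7-b1, p8-b9.
The set {p7, p8, p9} has only 2 neighbours ({b1, b9}), so by Hall's theorem at most 8 of the 9 left vertices can be matched.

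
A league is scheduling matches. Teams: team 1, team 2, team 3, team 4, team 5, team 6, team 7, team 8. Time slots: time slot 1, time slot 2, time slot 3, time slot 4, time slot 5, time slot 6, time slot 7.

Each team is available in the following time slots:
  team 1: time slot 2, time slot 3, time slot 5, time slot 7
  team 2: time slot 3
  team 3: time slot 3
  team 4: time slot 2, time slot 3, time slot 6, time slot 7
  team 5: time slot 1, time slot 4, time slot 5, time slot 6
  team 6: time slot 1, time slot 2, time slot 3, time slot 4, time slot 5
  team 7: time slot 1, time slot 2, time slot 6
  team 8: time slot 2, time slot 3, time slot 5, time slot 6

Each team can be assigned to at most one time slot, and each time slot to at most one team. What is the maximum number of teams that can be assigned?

7

One maximum matching: team 1-time slot 5, team 2-time slot 3, team 4-time slot 7, team 5-time slot 4, team 6-time slot 1, team 7-time slot 6, team 8-time slot 2.
The set {team 2, team 3} has only 1 neighbour ({time slot 3}), so by Hall's theorem at most 7 of the 8 teams can be matched.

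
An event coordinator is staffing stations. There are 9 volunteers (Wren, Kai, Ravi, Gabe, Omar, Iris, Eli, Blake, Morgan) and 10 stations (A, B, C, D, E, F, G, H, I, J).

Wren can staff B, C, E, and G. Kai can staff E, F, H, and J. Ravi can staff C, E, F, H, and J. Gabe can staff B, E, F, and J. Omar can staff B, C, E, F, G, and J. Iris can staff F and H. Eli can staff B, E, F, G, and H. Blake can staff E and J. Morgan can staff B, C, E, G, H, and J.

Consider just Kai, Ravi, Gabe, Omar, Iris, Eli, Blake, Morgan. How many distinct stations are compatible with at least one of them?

7

The union of neighbours of {Kai, Ravi, Gabe, Omar, Iris, Eli, Blake, Morgan} is {B, C, E, F, G, H, J}, which has 7 elements.
Since |N(S)| = 7 < |S| = 8, Hall's condition fails for this subset.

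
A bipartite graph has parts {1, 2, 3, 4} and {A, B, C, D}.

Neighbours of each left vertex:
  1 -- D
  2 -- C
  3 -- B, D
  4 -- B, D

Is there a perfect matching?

No

The set {1, 3, 4} has only 2 neighbours ({B, D}), so by Hall's theorem at most 3 of the 4 left vertices can be matched.
Hence no matching covers every left vertex.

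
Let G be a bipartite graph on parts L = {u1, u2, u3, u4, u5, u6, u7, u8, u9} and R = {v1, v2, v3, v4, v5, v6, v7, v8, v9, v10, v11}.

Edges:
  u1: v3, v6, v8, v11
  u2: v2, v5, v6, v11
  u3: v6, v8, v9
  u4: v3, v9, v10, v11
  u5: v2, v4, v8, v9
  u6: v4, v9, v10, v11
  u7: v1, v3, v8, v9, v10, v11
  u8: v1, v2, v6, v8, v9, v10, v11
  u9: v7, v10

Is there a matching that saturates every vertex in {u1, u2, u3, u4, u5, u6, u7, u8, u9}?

For example, pair u1→v6, u2→v5, u3→v8, u4→v9, u5→v2, u6→v4, u7→v3, u8→v11, u9→v10.
All 9 left vertices are covered.

Yes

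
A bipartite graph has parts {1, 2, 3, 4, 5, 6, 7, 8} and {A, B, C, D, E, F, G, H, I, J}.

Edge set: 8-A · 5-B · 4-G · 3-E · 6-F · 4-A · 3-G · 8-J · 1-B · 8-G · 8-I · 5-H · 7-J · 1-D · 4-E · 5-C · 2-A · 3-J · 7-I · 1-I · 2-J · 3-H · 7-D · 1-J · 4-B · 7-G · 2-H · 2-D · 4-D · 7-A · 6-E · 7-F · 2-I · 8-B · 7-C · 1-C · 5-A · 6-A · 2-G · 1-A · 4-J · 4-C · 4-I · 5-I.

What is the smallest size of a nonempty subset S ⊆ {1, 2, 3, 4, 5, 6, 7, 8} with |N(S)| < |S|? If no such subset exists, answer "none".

none

A matching saturating every left vertex exists, for instance 1→B, 2→A, 3→H, 4→E, 5→I, 6→F, 7→G, 8→J.
By Hall's marriage theorem, this means |N(S)| ≥ |S| for every subset S, so no violating subset exists.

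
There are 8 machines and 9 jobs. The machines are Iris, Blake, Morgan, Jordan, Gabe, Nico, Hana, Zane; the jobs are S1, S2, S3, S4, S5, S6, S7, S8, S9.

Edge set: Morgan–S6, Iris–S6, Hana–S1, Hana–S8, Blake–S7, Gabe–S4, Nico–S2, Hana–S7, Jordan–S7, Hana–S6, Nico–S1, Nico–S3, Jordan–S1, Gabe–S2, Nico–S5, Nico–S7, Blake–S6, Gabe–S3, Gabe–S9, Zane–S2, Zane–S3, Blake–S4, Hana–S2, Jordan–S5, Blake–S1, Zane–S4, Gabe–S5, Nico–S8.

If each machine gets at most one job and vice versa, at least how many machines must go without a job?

1

For example, pair Iris-S6, Blake-S1, Jordan-S5, Gabe-S4, Nico-S3, Hana-S7, Zane-S2.
The set {Iris, Morgan} has only 1 neighbour ({S6}), so by Hall's theorem at most 7 of the 8 machines can be matched.
That matches 7 of the 8, leaving 1 unmatched; no matching can do better.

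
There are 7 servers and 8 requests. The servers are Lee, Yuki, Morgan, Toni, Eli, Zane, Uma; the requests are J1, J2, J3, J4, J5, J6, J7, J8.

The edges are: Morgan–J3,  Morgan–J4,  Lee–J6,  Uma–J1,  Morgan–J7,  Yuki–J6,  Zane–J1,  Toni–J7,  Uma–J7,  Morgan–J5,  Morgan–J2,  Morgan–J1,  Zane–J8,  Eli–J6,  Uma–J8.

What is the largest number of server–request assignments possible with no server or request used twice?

For example, pair Lee→J6, Morgan→J2, Toni→J7, Zane→J1, Uma→J8.
The set {Lee, Yuki, Eli} has only 1 neighbour ({J6}), so by Hall's theorem at most 5 of the 7 servers can be matched.

5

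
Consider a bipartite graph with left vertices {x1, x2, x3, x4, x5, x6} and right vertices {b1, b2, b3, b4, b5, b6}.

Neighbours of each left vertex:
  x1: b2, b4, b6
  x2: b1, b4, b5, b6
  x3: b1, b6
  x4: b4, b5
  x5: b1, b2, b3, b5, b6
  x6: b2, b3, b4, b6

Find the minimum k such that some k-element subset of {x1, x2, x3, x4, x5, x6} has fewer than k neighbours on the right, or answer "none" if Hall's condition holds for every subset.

A matching saturating every left vertex exists, for instance x1→b2, x2→b5, x3→b6, x4→b4, x5→b1, x6→b3.
By Hall's marriage theorem, this means |N(S)| ≥ |S| for every subset S, so no violating subset exists.

none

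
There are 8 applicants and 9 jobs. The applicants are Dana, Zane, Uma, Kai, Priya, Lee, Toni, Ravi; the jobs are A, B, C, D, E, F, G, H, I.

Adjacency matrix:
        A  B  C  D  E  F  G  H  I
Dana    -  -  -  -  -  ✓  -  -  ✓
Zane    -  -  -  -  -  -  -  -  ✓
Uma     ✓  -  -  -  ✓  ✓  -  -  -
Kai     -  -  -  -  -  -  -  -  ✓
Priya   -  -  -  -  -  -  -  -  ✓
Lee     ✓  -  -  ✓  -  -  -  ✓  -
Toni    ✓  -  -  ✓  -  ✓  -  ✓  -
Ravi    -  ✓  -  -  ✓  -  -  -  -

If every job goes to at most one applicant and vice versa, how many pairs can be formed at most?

6

A valid assignment of size 6: Dana→F, Zane→I, Uma→E, Lee→H, Toni→D, Ravi→B.
The set {Zane, Kai, Priya} has only 1 neighbour ({I}), so by Hall's theorem at most 6 of the 8 applicants can be matched.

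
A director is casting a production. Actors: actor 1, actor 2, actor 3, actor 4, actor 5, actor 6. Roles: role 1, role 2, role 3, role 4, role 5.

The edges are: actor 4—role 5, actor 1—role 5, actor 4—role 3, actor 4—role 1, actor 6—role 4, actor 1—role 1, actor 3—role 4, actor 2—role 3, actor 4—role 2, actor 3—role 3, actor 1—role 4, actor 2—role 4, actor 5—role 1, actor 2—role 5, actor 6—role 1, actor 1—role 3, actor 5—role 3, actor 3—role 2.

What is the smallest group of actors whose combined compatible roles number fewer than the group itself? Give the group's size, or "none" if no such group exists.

Take S = {actor 1, actor 2, actor 3, actor 4, actor 5, actor 6}. Its neighbourhood is {role 1, role 2, role 3, role 4, role 5}, so |N(S)| = 5 < |S| = 6.
Every subset of size less than 6 has at least as many neighbours as members, so 6 is the minimum.

6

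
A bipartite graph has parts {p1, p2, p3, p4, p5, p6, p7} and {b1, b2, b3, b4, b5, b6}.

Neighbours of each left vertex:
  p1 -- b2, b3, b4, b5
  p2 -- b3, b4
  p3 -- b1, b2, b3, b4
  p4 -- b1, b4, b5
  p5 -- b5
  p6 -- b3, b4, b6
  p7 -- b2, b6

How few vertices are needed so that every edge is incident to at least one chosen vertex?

{b1, b2, b3, b4, b5, b6} is a vertex cover of size 6: every edge has an endpoint in this set.
No smaller cover exists because p1–b2, p2–b3, p3–b1, p4–b4, p5–b5, p6–b6 is a matching of size 6, and a cover must include an endpoint of each of these disjoint edges (König's theorem).

6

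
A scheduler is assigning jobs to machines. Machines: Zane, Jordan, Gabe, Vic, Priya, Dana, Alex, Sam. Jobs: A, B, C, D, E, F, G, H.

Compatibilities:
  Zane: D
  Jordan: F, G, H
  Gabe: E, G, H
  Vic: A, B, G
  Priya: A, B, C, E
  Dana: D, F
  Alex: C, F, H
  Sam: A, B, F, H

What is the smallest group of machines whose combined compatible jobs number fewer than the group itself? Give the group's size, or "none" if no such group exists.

none

A matching saturating every machine exists, for instance Zane→D, Jordan→H, Gabe→E, Vic→G, Priya→A, Dana→F, Alex→C, Sam→B.
By Hall's marriage theorem, this means |N(S)| ≥ |S| for every subset S, so no violating subset exists.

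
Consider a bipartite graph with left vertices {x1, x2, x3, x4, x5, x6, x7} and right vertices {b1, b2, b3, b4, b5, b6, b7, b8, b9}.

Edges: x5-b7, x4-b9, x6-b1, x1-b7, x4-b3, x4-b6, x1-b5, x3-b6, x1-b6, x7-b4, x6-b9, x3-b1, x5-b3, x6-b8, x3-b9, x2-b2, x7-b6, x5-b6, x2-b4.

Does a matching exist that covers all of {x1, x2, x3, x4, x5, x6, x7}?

Yes

A valid assignment of size 7: x1–b5, x2–b4, x3–b9, x4–b3, x5–b7, x6–b8, x7–b6.
All 7 left vertices are covered.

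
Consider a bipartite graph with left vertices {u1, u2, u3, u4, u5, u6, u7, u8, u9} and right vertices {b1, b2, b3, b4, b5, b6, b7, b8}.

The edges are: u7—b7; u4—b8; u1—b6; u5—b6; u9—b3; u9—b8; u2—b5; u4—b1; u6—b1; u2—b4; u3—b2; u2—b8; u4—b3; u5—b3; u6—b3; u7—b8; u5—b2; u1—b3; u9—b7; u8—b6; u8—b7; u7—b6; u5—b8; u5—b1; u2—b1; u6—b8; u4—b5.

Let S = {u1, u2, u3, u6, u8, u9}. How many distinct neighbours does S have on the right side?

8

The union of neighbours of {u1, u2, u3, u6, u8, u9} is {b1, b2, b3, b4, b5, b6, b7, b8}, which has 8 elements.
Since |N(S)| = 8 ≥ |S| = 6, Hall's condition holds for this subset.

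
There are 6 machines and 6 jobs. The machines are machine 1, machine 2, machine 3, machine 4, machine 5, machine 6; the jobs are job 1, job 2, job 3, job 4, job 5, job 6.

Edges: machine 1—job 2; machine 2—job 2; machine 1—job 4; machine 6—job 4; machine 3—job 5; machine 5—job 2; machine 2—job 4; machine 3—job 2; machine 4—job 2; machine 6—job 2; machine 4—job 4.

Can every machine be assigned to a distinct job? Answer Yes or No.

No

The set {machine 1, machine 2, machine 4, machine 5, machine 6} has only 2 neighbours ({job 2, job 4}), so by Hall's theorem at most 3 of the 6 machines can be matched.
Hence no matching covers every machine.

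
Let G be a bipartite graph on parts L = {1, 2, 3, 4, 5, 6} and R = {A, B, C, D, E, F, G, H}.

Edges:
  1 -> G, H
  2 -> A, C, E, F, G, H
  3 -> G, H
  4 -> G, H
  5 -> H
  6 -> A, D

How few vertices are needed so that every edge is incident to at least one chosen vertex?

4

The 4 edges 1–H, 2–A, 3–G, 6–D form a matching, so any vertex cover needs at least 4 vertices (one per matched edge).
Conversely {2, 6, G, H} meets every edge and has exactly 4 vertices, so 4 is optimal.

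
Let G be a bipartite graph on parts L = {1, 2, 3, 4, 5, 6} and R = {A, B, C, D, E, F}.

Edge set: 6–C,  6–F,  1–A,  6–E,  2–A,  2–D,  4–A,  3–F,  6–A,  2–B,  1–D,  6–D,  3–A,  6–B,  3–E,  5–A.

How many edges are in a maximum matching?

A valid assignment of size 5: 1→D, 2→B, 3→F, 4→A, 6→E.
The set {4, 5} has only 1 neighbour ({A}), so by Hall's theorem at most 5 of the 6 left vertices can be matched.

5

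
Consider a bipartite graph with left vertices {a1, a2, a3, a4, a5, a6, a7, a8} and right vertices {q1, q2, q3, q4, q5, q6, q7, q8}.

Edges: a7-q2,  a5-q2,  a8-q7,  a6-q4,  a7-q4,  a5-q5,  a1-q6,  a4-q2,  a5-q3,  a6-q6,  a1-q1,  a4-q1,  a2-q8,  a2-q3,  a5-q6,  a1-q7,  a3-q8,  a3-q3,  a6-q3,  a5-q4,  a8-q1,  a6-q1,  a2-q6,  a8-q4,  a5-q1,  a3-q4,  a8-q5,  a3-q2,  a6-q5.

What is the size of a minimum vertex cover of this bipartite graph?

8

A maximum matching has 8 edges (e.g. a1–q7, a2–q8, a3–q3, a4–q1, a5–q5, a6–q6, a7–q2, a8–q4).
By König's theorem the minimum vertex cover has the same size. One such cover is {a1, a2, a3, a4, a5, a6, a7, a8}.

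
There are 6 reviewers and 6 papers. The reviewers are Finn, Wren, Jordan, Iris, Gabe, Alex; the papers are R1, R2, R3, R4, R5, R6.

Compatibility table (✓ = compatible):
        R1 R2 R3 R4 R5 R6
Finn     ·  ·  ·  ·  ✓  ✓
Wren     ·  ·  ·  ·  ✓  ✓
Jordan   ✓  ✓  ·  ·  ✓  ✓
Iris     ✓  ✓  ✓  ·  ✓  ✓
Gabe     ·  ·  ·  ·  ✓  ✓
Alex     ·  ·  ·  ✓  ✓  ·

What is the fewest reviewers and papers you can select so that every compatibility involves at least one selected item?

A maximum matching has 5 edges (e.g. Finn–R6, Wren–R5, Jordan–R2, Iris–R3, Alex–R4).
By König's theorem the minimum vertex cover has the same size. One such cover is {Jordan, Iris, Alex, R5, R6}.

5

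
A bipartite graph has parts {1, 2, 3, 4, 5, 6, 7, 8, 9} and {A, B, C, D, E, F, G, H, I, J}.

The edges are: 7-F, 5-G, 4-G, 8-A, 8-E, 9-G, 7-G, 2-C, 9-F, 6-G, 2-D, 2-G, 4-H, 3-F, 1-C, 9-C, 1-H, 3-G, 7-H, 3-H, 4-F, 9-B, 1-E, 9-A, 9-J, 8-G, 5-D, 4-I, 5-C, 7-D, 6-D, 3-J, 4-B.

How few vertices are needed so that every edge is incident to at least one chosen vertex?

9

{1, 2, 3, 4, 5, 6, 7, 8, 9} is a vertex cover of size 9: every edge has an endpoint in this set.
No smaller cover exists because 1–E, 2–D, 3–H, 4–B, 5–C, 6–G, 7–F, 8–A, 9–J is a matching of size 9, and a cover must include an endpoint of each of these disjoint edges (König's theorem).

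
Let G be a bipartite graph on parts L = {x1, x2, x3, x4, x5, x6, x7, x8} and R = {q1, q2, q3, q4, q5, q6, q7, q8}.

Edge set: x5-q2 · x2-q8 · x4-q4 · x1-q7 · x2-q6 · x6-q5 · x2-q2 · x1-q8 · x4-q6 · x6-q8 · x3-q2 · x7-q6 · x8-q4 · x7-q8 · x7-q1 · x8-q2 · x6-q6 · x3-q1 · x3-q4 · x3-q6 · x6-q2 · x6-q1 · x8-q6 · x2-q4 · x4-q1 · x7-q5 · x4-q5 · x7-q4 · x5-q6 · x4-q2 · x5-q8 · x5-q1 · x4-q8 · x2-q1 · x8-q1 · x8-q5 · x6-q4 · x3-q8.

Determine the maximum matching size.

7

For example, pair x1–q7, x2–q8, x3–q1, x4–q5, x5–q2, x6–q4, x7–q6.
The set {x2, x3, x4, x5, x6, x7, x8} has only 6 neighbours ({q1, q2, q4, q5, q6, q8}), so by Hall's theorem at most 7 of the 8 left vertices can be matched.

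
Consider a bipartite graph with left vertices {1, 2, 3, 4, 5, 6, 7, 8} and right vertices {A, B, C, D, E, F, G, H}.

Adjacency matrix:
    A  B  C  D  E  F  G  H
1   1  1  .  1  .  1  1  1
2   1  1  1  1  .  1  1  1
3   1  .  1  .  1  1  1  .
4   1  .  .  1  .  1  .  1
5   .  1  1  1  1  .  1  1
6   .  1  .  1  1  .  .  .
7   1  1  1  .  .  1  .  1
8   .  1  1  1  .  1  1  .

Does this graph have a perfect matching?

One maximum matching: 1-B, 2-F, 3-A, 4-D, 5-C, 6-E, 7-H, 8-G.
All 8 left vertices are covered.

Yes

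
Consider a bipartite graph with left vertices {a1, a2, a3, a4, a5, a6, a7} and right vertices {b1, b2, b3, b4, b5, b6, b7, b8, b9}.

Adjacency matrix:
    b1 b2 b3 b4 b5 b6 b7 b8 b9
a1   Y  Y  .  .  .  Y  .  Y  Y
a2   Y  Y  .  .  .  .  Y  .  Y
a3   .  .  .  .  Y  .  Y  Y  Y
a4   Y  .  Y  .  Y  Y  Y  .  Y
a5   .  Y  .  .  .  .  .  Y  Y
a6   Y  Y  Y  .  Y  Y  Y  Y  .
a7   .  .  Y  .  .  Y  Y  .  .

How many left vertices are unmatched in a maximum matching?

One maximum matching: a1→b6, a2→b2, a3→b5, a4→b1, a5→b8, a6→b7, a7→b3.
All 7 left vertices are matched, so no larger matching exists.
That matches 7 of the 7, leaving 0 unmatched; no matching can do better.

0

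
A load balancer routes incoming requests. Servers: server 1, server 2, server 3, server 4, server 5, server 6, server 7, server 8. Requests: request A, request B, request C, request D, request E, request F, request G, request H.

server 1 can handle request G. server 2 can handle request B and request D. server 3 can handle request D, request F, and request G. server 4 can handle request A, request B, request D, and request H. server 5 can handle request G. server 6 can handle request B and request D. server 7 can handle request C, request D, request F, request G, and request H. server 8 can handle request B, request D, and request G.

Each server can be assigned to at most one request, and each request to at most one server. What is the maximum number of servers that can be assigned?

6

One maximum matching: server 1-request G, server 2-request B, server 3-request F, server 4-request A, server 6-request D, server 7-request H.
The set {server 1, server 2, server 5, server 6, server 8} has only 3 neighbours ({request B, request D, request G}), so by Hall's theorem at most 6 of the 8 servers can be matched.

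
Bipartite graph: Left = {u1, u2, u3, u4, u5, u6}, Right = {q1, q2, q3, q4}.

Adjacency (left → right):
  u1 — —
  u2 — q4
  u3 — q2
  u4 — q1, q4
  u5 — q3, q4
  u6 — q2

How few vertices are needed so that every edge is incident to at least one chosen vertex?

4

The 4 edges u2–q4, u3–q2, u4–q1, u5–q3 form a matching, so any vertex cover needs at least 4 vertices (one per matched edge).
Conversely {u2, u4, u5, q2} meets every edge and has exactly 4 vertices, so 4 is optimal.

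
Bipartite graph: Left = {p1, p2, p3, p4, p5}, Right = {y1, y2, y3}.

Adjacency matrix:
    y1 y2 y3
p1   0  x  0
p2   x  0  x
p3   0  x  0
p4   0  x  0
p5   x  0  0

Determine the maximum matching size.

For example, pair p1-y2, p2-y3, p5-y1.
The set {p1, p3, p4} has only 1 neighbour ({y2}), so by Hall's theorem at most 3 of the 5 left vertices can be matched.

3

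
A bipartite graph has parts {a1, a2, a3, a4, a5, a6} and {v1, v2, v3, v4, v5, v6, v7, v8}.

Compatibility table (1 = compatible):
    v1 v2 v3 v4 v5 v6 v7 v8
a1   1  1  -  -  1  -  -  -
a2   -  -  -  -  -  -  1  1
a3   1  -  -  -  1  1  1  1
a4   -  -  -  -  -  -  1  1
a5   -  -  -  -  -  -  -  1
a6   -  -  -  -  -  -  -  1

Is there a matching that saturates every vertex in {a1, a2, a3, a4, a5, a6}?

No

The set {a2, a4, a5, a6} has only 2 neighbours ({v7, v8}), so by Hall's theorem at most 4 of the 6 left vertices can be matched.
Hence no matching covers every left vertex.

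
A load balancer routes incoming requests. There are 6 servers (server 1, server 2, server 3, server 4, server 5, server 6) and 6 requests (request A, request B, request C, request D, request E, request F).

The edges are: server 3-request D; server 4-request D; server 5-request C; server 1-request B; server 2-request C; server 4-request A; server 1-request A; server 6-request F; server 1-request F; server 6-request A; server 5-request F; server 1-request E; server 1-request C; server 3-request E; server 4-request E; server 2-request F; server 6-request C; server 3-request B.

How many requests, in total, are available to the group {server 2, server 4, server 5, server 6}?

The union of neighbours of {server 2, server 4, server 5, server 6} is {request A, request C, request D, request E, request F}, which has 5 elements.
Since |N(S)| = 5 ≥ |S| = 4, Hall's condition holds for this subset.

5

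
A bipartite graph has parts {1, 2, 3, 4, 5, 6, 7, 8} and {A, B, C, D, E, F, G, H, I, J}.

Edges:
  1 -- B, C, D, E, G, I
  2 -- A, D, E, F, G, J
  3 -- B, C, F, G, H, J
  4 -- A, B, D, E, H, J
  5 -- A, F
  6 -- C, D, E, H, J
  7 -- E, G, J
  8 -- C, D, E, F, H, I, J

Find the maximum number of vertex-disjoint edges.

8

A valid assignment of size 8: 1–B, 2–G, 3–H, 4–A, 5–F, 6–D, 7–E, 8–J.
All 8 left vertices are matched, so no larger matching exists.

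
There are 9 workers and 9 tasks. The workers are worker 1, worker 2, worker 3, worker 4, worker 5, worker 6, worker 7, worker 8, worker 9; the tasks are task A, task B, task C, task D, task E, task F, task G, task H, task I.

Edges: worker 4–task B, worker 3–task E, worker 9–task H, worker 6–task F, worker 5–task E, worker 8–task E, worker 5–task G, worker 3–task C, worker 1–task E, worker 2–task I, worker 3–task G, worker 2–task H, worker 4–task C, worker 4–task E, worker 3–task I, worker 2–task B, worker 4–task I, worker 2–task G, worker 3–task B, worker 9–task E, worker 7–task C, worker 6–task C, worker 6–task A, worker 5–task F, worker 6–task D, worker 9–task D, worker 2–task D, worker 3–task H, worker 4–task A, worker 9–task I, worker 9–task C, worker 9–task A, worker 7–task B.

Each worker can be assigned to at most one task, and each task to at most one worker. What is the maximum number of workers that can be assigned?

8

For example, pair worker 1–task E, worker 2–task D, worker 3–task C, worker 4–task I, worker 5–task G, worker 6–task F, worker 7–task B, worker 9–task A.
The set {worker 1, worker 8} has only 1 neighbour ({task E}), so by Hall's theorem at most 8 of the 9 workers can be matched.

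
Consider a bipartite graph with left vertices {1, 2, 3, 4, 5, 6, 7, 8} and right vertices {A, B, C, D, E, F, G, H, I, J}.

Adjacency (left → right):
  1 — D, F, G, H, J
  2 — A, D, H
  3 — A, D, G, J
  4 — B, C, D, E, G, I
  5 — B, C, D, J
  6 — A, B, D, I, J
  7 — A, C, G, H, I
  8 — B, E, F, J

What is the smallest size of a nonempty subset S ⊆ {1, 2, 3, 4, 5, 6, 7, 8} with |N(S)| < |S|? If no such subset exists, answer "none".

A matching saturating every left vertex exists, for instance 1→F, 2→H, 3→D, 4→G, 5→B, 6→J, 7→A, 8→E.
By Hall's marriage theorem, this means |N(S)| ≥ |S| for every subset S, so no violating subset exists.

none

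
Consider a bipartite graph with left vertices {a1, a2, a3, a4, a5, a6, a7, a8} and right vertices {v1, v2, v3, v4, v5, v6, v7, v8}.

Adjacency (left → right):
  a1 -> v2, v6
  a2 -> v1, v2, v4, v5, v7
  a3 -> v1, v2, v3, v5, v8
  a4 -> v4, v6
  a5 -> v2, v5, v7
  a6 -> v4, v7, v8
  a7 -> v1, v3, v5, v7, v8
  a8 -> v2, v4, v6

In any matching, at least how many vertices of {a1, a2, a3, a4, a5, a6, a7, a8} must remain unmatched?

0

For example, pair a1-v6, a2-v5, a3-v3, a4-v4, a5-v7, a6-v8, a7-v1, a8-v2.
All 8 left vertices are matched, so no larger matching exists.
That matches 8 of the 8, leaving 0 unmatched; no matching can do better.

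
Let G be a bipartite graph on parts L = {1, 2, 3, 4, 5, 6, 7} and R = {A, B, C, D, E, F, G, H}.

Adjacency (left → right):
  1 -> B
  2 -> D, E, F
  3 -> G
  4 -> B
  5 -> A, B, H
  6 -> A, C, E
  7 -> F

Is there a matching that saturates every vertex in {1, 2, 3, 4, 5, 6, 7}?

No

The set {1, 4} has only 1 neighbour ({B}), so by Hall's theorem at most 6 of the 7 left vertices can be matched.
Hence no matching covers every left vertex.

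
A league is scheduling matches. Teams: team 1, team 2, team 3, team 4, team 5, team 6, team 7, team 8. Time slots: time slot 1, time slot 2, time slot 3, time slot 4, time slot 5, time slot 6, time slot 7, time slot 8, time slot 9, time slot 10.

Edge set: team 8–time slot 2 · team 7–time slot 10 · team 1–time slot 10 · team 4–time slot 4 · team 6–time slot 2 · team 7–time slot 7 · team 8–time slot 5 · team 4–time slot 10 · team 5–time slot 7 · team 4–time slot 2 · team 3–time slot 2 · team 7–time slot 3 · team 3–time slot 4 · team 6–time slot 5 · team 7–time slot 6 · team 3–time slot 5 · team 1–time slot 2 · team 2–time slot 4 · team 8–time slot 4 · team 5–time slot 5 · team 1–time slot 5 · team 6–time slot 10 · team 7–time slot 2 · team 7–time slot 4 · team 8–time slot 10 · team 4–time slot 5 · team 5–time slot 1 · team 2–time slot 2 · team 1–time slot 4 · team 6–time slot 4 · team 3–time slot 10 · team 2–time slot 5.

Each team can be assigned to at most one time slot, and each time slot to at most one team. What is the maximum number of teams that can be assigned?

A valid assignment of size 6: team 1-time slot 10, team 2-time slot 5, team 3-time slot 2, team 4-time slot 4, team 5-time slot 1, team 7-time slot 7.
The set {team 1, team 2, team 3, team 4, team 6, team 8} has only 4 neighbours ({time slot 10, time slot 2, time slot 4, time slot 5}), so by Hall's theorem at most 6 of the 8 teams can be matched.

6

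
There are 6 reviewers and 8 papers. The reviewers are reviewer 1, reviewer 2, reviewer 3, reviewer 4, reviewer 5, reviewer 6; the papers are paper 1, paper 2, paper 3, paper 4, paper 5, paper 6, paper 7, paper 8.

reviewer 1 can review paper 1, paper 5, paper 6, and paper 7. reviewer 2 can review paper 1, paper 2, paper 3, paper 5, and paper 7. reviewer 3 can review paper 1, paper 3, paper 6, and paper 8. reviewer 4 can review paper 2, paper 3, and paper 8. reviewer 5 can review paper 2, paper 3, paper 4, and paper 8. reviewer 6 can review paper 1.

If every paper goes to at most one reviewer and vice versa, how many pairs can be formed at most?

For example, pair reviewer 1→paper 7, reviewer 2→paper 5, reviewer 3→paper 6, reviewer 4→paper 2, reviewer 5→paper 4, reviewer 6→paper 1.
All 6 reviewers are matched, so no larger matching exists.

6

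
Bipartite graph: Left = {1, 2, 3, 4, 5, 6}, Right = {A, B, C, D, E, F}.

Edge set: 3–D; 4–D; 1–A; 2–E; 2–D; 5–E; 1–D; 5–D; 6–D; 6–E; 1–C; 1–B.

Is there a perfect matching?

No

The set {2, 3, 4, 5, 6} has only 2 neighbours ({D, E}), so by Hall's theorem at most 3 of the 6 left vertices can be matched.
Hence no matching covers every left vertex.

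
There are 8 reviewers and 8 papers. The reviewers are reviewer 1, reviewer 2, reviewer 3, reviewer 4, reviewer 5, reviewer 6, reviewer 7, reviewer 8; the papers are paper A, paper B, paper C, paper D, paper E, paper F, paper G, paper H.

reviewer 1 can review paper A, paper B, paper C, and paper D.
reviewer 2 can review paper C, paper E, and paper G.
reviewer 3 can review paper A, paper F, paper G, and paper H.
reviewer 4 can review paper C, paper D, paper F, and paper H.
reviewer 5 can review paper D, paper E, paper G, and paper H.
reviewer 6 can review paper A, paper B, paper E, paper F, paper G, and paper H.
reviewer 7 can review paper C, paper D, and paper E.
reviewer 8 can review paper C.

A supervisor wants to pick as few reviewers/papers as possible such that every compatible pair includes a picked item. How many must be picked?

The 8 edges reviewer 1–paper D, reviewer 2–paper G, reviewer 3–paper A, reviewer 4–paper F, reviewer 5–paper H, reviewer 6–paper B, reviewer 7–paper E, reviewer 8–paper C form a matching, so any vertex cover needs at least 8 vertices (one per matched edge).
Conversely {reviewer 1, reviewer 2, reviewer 3, reviewer 4, reviewer 5, reviewer 6, reviewer 7, reviewer 8} meets every edge and has exactly 8 vertices, so 8 is optimal.

8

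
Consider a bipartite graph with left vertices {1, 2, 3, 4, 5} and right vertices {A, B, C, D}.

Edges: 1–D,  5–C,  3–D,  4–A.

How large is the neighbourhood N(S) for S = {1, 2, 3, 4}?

2

The union of neighbours of {1, 2, 3, 4} is {A, D}, which has 2 elements.
Since |N(S)| = 2 < |S| = 4, Hall's condition fails for this subset.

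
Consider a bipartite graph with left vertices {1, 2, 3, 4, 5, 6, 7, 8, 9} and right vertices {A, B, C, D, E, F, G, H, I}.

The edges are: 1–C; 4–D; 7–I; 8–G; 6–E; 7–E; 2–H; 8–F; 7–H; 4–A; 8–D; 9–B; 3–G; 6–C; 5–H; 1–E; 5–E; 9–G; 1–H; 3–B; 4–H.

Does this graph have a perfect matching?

The set {1, 2, 5, 6} has only 3 neighbours ({C, E, H}), so by Hall's theorem at most 8 of the 9 left vertices can be matched.
Hence no matching covers every left vertex.

No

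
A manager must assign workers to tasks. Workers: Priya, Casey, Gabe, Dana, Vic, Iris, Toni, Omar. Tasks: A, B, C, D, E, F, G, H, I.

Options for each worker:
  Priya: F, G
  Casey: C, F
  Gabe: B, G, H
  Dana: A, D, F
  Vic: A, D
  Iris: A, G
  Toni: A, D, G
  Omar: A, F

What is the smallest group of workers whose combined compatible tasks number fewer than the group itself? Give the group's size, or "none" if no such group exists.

Take S = {Priya, Dana, Vic, Iris, Toni}. Its neighbourhood is {A, D, F, G}, so |N(S)| = 4 < |S| = 5.
Every subset of size less than 5 has at least as many neighbours as members, so 5 is the minimum.

5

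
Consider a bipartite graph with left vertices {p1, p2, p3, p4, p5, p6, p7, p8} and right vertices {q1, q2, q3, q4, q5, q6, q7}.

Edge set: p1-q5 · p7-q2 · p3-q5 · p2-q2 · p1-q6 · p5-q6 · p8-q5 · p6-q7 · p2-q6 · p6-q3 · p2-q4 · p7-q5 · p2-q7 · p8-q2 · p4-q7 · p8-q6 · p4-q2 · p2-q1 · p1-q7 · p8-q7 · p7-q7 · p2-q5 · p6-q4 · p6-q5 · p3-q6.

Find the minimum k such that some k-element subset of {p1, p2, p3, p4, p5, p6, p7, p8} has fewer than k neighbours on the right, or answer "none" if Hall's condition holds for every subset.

5

Take S = {p1, p3, p4, p5, p7}. Its neighbourhood is {q2, q5, q6, q7}, so |N(S)| = 4 < |S| = 5.
Every subset of size less than 5 has at least as many neighbours as members, so 5 is the minimum.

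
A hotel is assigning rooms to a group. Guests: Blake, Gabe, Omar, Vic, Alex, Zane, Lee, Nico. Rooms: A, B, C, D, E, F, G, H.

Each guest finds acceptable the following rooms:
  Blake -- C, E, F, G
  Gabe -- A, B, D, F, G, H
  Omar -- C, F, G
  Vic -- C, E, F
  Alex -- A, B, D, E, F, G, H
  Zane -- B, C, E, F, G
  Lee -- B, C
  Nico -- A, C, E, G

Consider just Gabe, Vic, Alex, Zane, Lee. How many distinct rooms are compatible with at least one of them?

The union of neighbours of {Gabe, Vic, Alex, Zane, Lee} is {A, B, C, D, E, F, G, H}, which has 8 elements.
Since |N(S)| = 8 ≥ |S| = 5, Hall's condition holds for this subset.

8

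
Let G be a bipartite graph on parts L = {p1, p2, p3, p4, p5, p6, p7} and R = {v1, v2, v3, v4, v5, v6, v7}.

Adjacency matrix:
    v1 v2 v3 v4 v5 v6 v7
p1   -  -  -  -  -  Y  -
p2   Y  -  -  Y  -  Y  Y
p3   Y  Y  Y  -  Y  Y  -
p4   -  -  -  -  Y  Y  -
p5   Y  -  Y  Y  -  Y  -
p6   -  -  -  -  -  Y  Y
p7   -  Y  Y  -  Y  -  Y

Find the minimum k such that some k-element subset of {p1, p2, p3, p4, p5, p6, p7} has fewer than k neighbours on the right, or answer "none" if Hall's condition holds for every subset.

none

A matching saturating every left vertex exists, for instance p1→v6, p2→v1, p3→v3, p4→v5, p5→v4, p6→v7, p7→v2.
By Hall's marriage theorem, this means |N(S)| ≥ |S| for every subset S, so no violating subset exists.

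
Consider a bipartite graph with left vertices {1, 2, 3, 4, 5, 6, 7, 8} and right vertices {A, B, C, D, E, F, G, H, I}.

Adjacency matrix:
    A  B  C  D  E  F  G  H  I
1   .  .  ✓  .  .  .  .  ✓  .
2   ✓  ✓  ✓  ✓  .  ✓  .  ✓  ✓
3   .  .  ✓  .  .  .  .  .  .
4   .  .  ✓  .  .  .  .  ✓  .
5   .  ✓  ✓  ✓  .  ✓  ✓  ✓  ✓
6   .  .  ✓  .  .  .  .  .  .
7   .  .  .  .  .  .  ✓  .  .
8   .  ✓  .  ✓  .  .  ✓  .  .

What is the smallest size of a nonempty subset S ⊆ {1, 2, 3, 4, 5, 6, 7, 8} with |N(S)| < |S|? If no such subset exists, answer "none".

Take S = {3, 6}. Its neighbourhood is {C}, so |N(S)| = 1 < |S| = 2.
No single vertex violates Hall's condition since each has at least one neighbour, so 2 is the minimum.

2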